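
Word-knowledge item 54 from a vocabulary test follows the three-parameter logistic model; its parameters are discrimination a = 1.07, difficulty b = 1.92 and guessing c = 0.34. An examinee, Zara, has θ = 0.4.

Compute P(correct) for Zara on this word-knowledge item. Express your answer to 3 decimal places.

P(θ) = c + (1 − c) · 1 / (1 + exp(−a(θ − b)))
Exponent: 1.07 × (0.4 − 1.92) = -1.6264
1/(1 + e^{1.6264}) = 0.1643
P = 0.34 + 0.66 × 0.1643 = 0.4485

0.448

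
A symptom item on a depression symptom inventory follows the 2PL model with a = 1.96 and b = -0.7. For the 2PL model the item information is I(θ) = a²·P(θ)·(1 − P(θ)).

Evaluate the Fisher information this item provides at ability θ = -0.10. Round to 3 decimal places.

P = 1/(1+e^{-1.1760}) = 0.7642
P(1−P) = 0.7642 × 0.2358 = 0.1802
I = a² × P(1−P) = 1.96² × 0.1802 = 0.69219

0.692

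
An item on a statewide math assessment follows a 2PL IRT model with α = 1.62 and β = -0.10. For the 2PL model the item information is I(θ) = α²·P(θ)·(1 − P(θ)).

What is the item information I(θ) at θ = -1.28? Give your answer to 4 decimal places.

0.2945

P = 1/(1+e^{1.9116}) = 0.1288
P(1−P) = 0.1288 × 0.8712 = 0.1122
I = α² × P(1−P) = 1.62² × 0.1122 = 0.29449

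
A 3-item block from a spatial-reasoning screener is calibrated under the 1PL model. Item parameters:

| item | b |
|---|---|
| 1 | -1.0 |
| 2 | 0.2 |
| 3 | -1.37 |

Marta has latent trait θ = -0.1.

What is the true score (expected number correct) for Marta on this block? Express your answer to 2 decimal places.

1.92

P(θ) = 1 / (1 + exp(−(θ − b)))
P_1 = 1/(1+e^{-0.9000}) = 0.7109
P_2 = 1/(1+e^{0.3000}) = 0.4256
P_3 = 1/(1+e^{-1.2700}) = 0.7807
E[score] = 0.7109 + 0.4256 + 0.7807 = 1.9172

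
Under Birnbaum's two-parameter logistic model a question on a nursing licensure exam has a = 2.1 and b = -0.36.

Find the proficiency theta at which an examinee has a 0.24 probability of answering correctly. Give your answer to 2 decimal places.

-0.91

P(theta) = 1 / (1 + exp(−a(theta − b)))
logit = ln(0.2400/0.7600) = -1.1527
theta = b + logit/(a) = -0.36 + (-1.1527)/2.1000 = -0.9089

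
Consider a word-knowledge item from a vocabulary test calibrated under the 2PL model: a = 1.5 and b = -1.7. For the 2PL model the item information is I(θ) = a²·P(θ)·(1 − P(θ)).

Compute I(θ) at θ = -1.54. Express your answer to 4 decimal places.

P = 1/(1+e^{-0.2400}) = 0.5597
P(1−P) = 0.5597 × 0.4403 = 0.2464
I = a² × P(1−P) = 1.5² × 0.2464 = 0.55448

0.5545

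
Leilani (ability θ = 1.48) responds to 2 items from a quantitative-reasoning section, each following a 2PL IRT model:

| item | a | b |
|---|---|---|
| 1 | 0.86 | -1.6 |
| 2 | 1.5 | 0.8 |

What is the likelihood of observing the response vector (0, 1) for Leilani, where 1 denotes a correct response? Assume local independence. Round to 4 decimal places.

P(θ) = 1 / (1 + exp(−a(θ − b)))
P_1 = 1/(1+e^{-2.6488}) = 0.9339
P_2 = 1/(1+e^{-1.0200}) = 0.7350
L = (1−P_1) × P_2 = 0.0661 × 0.7350 = 0.04855

0.0486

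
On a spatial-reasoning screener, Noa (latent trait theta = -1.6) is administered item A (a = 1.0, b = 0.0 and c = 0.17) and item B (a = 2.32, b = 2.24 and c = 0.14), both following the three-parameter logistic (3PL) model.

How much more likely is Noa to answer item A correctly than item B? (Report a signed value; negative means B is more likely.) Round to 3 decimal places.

0.169

P(theta) = c + (1 − c) · 1 / (1 + exp(−a(theta − b)))
P_A = 0.3094
P_B = 0.1401
P_A − P_B = 0.1693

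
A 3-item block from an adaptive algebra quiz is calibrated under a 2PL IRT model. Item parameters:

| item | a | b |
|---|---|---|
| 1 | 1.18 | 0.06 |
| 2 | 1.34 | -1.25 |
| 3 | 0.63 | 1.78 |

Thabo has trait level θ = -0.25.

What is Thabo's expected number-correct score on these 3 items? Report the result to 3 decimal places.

P(θ) = 1 / (1 + exp(−a(θ − b)))
P_1 = 1/(1+e^{0.3658}) = 0.4096
P_2 = 1/(1+e^{-1.3400}) = 0.7925
P_3 = 1/(1+e^{1.2789}) = 0.2177
E[score] = 0.4096 + 0.7925 + 0.2177 = 1.4198

1.420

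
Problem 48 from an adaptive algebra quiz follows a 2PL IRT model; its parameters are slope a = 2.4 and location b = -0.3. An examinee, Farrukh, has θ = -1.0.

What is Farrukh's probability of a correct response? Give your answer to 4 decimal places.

P(θ) = 1 / (1 + exp(−a(θ − b)))
Exponent: 2.4 × (-1.0 − (-0.3)) = -1.6800
1/(1 + e^{1.6800}) = 0.1571

0.1571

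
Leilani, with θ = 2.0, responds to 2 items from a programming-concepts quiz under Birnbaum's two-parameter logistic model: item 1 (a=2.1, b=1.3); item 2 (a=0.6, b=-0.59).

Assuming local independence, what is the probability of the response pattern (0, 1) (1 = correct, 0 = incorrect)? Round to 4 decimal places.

0.1543

P(θ) = 1 / (1 + exp(−a(θ − b)))
P_1 = 1/(1+e^{-1.4700}) = 0.8131
P_2 = 1/(1+e^{-1.5540}) = 0.8255
L = (1−P_1) × P_2 = 0.1869 × 0.8255 = 0.15432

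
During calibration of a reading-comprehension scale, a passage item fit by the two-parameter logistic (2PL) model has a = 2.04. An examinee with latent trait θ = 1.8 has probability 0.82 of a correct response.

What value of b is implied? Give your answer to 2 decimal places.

1.06

P(θ) = 1 / (1 + exp(−a(θ − b)))
logit(0.82) = ln(0.82/0.18) = 1.5163
b = θ − logit/(a) = 1.8 − 1.5163/2.0400 = 1.0567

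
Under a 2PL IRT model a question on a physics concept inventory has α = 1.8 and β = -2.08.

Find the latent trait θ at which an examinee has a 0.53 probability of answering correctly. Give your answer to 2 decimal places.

-2.01

P(θ) = 1 / (1 + exp(−α(θ − β)))
logit = ln(0.5300/0.4700) = 0.1201
θ = β + logit/(α) = -2.08 + 0.1201/1.8000 = -2.0133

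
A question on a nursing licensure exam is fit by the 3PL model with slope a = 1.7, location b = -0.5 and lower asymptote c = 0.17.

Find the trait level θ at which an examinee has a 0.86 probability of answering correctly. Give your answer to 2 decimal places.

0.44

P(θ) = c + (1 − c) · 1 / (1 + exp(−a(θ − b)))
Remove guessing floor: (0.86 − 0.17)/(1 − 0.17) = 0.8313
logit = ln(0.8313/0.1687) = 1.5950
θ = b + logit/(a) = -0.5 + 1.5950/1.7000 = 0.4383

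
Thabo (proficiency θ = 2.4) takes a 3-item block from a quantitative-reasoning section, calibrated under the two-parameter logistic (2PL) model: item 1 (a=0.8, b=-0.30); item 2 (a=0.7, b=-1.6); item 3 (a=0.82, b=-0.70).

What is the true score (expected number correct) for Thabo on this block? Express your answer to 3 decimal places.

2.766

P(θ) = 1 / (1 + exp(−a(θ − b)))
P_1 = 1/(1+e^{-2.1600}) = 0.8966
P_2 = 1/(1+e^{-2.8000}) = 0.9427
P_3 = 1/(1+e^{-2.5420}) = 0.9270
E[score] = 0.8966 + 0.9427 + 0.9270 = 2.7663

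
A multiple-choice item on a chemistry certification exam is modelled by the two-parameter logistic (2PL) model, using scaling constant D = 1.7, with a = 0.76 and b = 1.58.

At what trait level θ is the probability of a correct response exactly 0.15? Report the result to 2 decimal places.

P(θ) = 1 / (1 + exp(−D·a(θ − b)))
logit = ln(0.1500/0.8500) = -1.7346
θ = b + logit/(1.7·a) = 1.58 + (-1.7346)/1.2920 = 0.2374

0.24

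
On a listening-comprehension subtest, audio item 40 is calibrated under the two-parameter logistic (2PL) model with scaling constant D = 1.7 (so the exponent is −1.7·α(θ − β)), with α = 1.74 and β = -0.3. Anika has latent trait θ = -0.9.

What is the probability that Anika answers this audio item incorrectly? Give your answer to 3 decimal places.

0.855

P(θ) = 1 / (1 + exp(−D·α(θ − β)))
Exponent: 1.7 × 1.74 × (-0.9 − (-0.3)) = -1.7748
1/(1 + e^{1.7748}) = 0.1449
P = 0.1449
P(incorrect) = 1 − 0.1449 = 0.8551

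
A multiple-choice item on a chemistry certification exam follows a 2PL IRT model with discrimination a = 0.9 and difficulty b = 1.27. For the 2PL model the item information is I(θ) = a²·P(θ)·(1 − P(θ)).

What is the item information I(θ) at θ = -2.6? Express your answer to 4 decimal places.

P = 1/(1+e^{3.4830}) = 0.0298
P(1−P) = 0.0298 × 0.9702 = 0.0289
I = a² × P(1−P) = 0.9² × 0.0289 = 0.02342

0.0234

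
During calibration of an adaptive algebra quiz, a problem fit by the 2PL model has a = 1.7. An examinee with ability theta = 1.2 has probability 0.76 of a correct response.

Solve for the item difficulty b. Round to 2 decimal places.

P(theta) = 1 / (1 + exp(−a(theta − b)))
logit(0.76) = ln(0.76/0.24) = 1.1527
b = theta − logit/(a) = 1.2 − 1.1527/1.7000 = 0.5220

0.52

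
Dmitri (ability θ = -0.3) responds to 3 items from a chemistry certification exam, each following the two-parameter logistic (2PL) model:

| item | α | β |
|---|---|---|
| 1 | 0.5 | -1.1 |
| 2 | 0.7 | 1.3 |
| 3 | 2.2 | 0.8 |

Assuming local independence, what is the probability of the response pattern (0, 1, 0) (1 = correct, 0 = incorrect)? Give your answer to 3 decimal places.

0.091

P(θ) = 1 / (1 + exp(−α(θ − β)))
P_1 = 1/(1+e^{-0.4000}) = 0.5987
P_2 = 1/(1+e^{1.1200}) = 0.2460
P_3 = 1/(1+e^{2.4200}) = 0.0817
L = (1−P_1) × P_2 × (1−P_3) = 0.4013 × 0.2460 × 0.9183 = 0.09067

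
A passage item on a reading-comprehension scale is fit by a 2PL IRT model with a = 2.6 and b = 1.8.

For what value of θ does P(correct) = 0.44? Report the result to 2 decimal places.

P(θ) = 1 / (1 + exp(−a(θ − b)))
logit = ln(0.4400/0.5600) = -0.2412
θ = b + logit/(a) = 1.8 + (-0.2412)/2.6000 = 1.7072

1.71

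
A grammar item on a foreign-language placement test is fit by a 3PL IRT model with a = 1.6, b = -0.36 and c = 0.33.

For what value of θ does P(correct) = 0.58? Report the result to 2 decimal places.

P(θ) = c + (1 − c) · 1 / (1 + exp(−a(θ − b)))
Remove guessing floor: (0.58 − 0.33)/(1 − 0.33) = 0.3731
logit = ln(0.3731/0.6269) = -0.5188
θ = b + logit/(a) = -0.36 + (-0.5188)/1.6000 = -0.6842

-0.68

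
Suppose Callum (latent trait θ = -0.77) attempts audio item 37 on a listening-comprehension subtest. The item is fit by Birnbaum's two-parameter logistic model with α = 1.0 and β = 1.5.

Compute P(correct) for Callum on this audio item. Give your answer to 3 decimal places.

0.094

P(θ) = 1 / (1 + exp(−α(θ − β)))
Exponent: 1.0 × (-0.77 − 1.5) = -2.2700
1/(1 + e^{2.2700}) = 0.0936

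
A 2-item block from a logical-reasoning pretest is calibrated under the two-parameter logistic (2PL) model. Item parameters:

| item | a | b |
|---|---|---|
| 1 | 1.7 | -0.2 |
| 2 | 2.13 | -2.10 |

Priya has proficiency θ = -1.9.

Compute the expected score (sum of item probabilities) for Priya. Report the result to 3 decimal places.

P(θ) = 1 / (1 + exp(−a(θ − b)))
P_1 = 1/(1+e^{2.8900}) = 0.0527
P_2 = 1/(1+e^{-0.4260}) = 0.6049
E[score] = 0.0527 + 0.6049 = 0.6576

0.658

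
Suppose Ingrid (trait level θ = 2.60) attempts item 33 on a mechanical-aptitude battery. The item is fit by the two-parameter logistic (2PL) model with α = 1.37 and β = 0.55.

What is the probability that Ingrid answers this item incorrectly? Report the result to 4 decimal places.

0.0569

P(θ) = 1 / (1 + exp(−α(θ − β)))
Exponent: 1.37 × (2.60 − 0.55) = 2.8085
1/(1 + e^{-2.8085}) = 0.9431
P(incorrect) = 1 − 0.9431 = 0.0569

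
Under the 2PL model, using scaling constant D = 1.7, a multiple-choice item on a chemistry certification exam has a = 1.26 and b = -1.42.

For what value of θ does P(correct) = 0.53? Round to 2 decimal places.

-1.36

P(θ) = 1 / (1 + exp(−D·a(θ − b)))
logit = ln(0.5300/0.4700) = 0.1201
θ = b + logit/(1.7·a) = -1.42 + 0.1201/2.1420 = -1.3639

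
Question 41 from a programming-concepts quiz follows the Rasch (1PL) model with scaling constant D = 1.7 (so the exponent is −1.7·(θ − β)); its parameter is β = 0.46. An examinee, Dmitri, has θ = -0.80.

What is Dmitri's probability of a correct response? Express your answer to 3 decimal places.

0.105

P(θ) = 1 / (1 + exp(−D·(θ − β)))
Exponent: 1.7 × (-0.80 − 0.46) = -2.1420
1/(1 + e^{2.1420}) = 0.1051
P = 0.1051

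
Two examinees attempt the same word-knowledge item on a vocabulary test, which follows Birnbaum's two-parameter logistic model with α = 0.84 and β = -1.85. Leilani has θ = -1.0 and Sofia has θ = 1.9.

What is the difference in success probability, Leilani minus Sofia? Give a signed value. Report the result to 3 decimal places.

-0.288

P(θ) = 1 / (1 + exp(−α(θ − β)))
P(Leilani) = 0.6713  [exponent 0.7140]
P(Sofia) = 0.9589  [exponent 3.1500]
Difference = 0.6713 − 0.9589 = -0.2876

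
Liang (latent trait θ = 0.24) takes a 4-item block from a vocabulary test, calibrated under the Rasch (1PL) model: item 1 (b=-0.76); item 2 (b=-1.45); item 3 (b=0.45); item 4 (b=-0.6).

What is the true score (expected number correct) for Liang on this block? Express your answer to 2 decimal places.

2.72

P(θ) = 1 / (1 + exp(−(θ − b)))
P_1 = 1/(1+e^{-1.0000}) = 0.7311
P_2 = 1/(1+e^{-1.6900}) = 0.8442
P_3 = 1/(1+e^{0.2100}) = 0.4477
P_4 = 1/(1+e^{-0.8400}) = 0.6985
E[score] = 0.7311 + 0.8442 + 0.4477 + 0.6985 = 2.7214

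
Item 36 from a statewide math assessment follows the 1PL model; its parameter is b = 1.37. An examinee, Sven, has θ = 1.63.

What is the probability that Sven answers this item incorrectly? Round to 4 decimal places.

P(θ) = 1 / (1 + exp(−(θ − b)))
Exponent: (1.63 − 1.37) = 0.2600
1/(1 + e^{-0.2600}) = 0.5646
P = 0.5646
P(incorrect) = 1 − 0.5646 = 0.4354

0.4354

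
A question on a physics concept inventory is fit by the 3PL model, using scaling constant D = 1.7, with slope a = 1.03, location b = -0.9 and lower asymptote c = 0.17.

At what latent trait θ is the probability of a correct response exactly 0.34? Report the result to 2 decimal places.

P(θ) = c + (1 − c) · 1 / (1 + exp(−D·a(θ − b)))
Remove guessing floor: (0.34 − 0.17)/(1 − 0.17) = 0.2048
logit = ln(0.2048/0.7952) = -1.3564
θ = b + logit/(1.7·a) = -0.9 + (-1.3564)/1.7510 = -1.6747

-1.67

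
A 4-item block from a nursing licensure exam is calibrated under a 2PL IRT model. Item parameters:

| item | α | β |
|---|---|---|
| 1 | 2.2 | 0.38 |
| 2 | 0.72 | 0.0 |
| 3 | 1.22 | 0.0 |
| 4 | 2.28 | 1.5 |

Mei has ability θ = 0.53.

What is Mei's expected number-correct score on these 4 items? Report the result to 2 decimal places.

1.93

P(θ) = 1 / (1 + exp(−α(θ − β)))
P_1 = 1/(1+e^{-0.3300}) = 0.5818
P_2 = 1/(1+e^{-0.3816}) = 0.5943
P_3 = 1/(1+e^{-0.6466}) = 0.6562
P_4 = 1/(1+e^{2.2116}) = 0.0987
E[score] = 0.5818 + 0.5943 + 0.6562 + 0.0987 = 1.9310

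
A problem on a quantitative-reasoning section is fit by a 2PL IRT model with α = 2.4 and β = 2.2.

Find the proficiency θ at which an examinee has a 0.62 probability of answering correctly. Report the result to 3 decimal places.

2.404

P(θ) = 1 / (1 + exp(−α(θ − β)))
logit = ln(0.6200/0.3800) = 0.4895
θ = β + logit/(α) = 2.2 + 0.4895/2.4000 = 2.4040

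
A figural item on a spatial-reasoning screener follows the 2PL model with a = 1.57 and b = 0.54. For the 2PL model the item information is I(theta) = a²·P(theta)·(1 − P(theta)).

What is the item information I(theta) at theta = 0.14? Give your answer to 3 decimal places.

0.559

P = 1/(1+e^{0.6280}) = 0.3480
P(1−P) = 0.3480 × 0.6520 = 0.2269
I = a² × P(1−P) = 1.57² × 0.2269 = 0.55925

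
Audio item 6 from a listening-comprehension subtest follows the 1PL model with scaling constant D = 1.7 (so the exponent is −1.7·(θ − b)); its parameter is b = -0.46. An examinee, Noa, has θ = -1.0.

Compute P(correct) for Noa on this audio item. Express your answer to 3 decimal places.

P(θ) = 1 / (1 + exp(−D·(θ − b)))
Exponent: 1.7 × (-1.0 − (-0.46)) = -0.9180
1/(1 + e^{0.9180}) = 0.2854
P = 0.2854

0.285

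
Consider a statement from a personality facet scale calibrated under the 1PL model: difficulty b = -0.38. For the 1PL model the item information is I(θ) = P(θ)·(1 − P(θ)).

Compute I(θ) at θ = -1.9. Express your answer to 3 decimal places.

P = 1/(1+e^{1.5200}) = 0.1795
P(1−P) = 0.1795 × 0.8205 = 0.1473
I = P(1−P) = 0.14726

0.147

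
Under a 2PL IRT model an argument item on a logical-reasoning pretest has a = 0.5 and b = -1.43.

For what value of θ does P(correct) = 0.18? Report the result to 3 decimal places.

-4.463

P(θ) = 1 / (1 + exp(−a(θ − b)))
logit = ln(0.1800/0.8200) = -1.5163
θ = b + logit/(a) = -1.43 + (-1.5163)/0.5000 = -4.4627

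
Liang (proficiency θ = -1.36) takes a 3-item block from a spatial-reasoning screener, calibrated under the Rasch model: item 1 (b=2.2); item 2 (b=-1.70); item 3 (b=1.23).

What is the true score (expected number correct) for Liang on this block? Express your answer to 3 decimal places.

P(θ) = 1 / (1 + exp(−(θ − b)))
P_1 = 1/(1+e^{3.5600}) = 0.0277
P_2 = 1/(1+e^{-0.3400}) = 0.5842
P_3 = 1/(1+e^{2.5900}) = 0.0698
E[score] = 0.0277 + 0.5842 + 0.0698 = 0.6816

0.682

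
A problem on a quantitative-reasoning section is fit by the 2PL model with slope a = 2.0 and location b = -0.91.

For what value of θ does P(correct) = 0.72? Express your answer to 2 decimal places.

-0.44

P(θ) = 1 / (1 + exp(−a(θ − b)))
logit = ln(0.7200/0.2800) = 0.9445
θ = b + logit/(a) = -0.91 + 0.9445/2.0000 = -0.4378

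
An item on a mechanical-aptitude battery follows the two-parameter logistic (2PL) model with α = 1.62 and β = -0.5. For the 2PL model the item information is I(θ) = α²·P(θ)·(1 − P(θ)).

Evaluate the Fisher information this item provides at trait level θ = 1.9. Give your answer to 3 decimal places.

P = 1/(1+e^{-3.8880}) = 0.9799
P(1−P) = 0.9799 × 0.0201 = 0.0197
I = α² × P(1−P) = 1.62² × 0.0197 = 0.05163

0.052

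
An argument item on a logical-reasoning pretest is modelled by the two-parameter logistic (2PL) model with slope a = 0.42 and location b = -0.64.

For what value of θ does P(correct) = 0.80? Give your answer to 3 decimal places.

2.661

P(θ) = 1 / (1 + exp(−a(θ − b)))
logit = ln(0.8000/0.2000) = 1.3863
θ = b + logit/(a) = -0.64 + 1.3863/0.4200 = 2.6607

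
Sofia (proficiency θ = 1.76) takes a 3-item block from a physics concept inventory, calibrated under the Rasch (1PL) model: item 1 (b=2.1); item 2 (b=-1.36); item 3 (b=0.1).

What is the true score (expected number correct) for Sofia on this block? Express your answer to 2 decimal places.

P(θ) = 1 / (1 + exp(−(θ − b)))
P_1 = 1/(1+e^{0.3400}) = 0.4158
P_2 = 1/(1+e^{-3.1200}) = 0.9577
P_3 = 1/(1+e^{-1.6600}) = 0.8402
E[score] = 0.4158 + 0.9577 + 0.8402 = 2.2138

2.21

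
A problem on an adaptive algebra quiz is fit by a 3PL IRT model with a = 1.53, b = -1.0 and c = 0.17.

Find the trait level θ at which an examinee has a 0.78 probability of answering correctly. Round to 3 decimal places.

P(θ) = c + (1 − c) · 1 / (1 + exp(−a(θ − b)))
Remove guessing floor: (0.78 − 0.17)/(1 − 0.17) = 0.7349
logit = ln(0.7349/0.2651) = 1.0198
θ = b + logit/(a) = -1.0 + 1.0198/1.5300 = -0.3334

-0.333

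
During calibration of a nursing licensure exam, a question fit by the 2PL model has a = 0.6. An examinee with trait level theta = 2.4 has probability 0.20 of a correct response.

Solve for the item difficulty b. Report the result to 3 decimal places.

4.710

P(theta) = 1 / (1 + exp(−a(theta − b)))
logit(0.20) = ln(0.20/0.80) = -1.3863
b = theta − logit/(a) = 2.4 − (-1.3863)/0.6000 = 4.7105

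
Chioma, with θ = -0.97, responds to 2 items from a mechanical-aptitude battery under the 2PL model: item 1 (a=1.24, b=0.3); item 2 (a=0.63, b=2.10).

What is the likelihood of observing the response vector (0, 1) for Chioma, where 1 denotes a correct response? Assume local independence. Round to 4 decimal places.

P(θ) = 1 / (1 + exp(−a(θ − b)))
P_1 = 1/(1+e^{1.5748}) = 0.1715
P_2 = 1/(1+e^{1.9341}) = 0.1263
L = (1−P_1) × P_2 = 0.8285 × 0.1263 = 0.10463

0.1046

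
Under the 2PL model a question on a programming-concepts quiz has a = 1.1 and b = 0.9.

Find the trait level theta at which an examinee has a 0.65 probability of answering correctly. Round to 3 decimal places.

P(theta) = 1 / (1 + exp(−a(theta − b)))
logit = ln(0.6500/0.3500) = 0.6190
theta = b + logit/(a) = 0.9 + 0.6190/1.1000 = 1.4628

1.463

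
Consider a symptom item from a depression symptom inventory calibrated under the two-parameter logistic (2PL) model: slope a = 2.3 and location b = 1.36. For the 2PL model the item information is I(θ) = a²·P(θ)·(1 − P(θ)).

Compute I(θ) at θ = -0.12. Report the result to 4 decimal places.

P = 1/(1+e^{3.4040}) = 0.0322
P(1−P) = 0.0322 × 0.9678 = 0.0311
I = a² × P(1−P) = 2.3² × 0.0311 = 0.16471

0.1647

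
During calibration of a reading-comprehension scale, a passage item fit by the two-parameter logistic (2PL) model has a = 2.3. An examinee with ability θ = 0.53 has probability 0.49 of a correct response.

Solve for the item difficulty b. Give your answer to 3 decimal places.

P(θ) = 1 / (1 + exp(−a(θ − b)))
logit(0.49) = ln(0.49/0.51) = -0.0400
b = θ − logit/(a) = 0.53 − (-0.0400)/2.3000 = 0.5474

0.547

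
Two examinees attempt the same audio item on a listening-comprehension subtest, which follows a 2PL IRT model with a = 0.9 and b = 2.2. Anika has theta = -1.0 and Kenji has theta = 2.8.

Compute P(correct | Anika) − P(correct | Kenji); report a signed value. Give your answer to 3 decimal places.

P(theta) = 1 / (1 + exp(−a(theta − b)))
P(Anika) = 0.0532  [exponent -2.8800]
P(Kenji) = 0.6318  [exponent 0.5400]
Difference = 0.0532 − 0.6318 = -0.5787

-0.579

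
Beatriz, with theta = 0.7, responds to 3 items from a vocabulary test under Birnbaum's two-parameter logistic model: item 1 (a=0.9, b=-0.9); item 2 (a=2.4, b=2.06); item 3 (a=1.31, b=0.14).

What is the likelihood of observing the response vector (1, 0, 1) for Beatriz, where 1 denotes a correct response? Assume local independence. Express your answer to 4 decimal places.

P(theta) = 1 / (1 + exp(−a(theta − b)))
P_1 = 1/(1+e^{-1.4400}) = 0.8085
P_2 = 1/(1+e^{3.2640}) = 0.0368
P_3 = 1/(1+e^{-0.7336}) = 0.6756
L = P_1 × (1−P_2) × P_3 = 0.8085 × 0.9632 × 0.6756 = 0.52607

0.5261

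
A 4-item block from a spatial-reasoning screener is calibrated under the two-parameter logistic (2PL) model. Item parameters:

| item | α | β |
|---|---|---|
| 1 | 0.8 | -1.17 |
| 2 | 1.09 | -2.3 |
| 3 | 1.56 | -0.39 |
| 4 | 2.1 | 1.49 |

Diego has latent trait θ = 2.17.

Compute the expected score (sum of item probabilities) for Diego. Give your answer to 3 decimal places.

P(θ) = 1 / (1 + exp(−α(θ − β)))
P_1 = 1/(1+e^{-2.6720}) = 0.9354
P_2 = 1/(1+e^{-4.8723}) = 0.9924
P_3 = 1/(1+e^{-3.9936}) = 0.9819
P_4 = 1/(1+e^{-1.4280}) = 0.8066
E[score] = 0.9354 + 0.9924 + 0.9819 + 0.8066 = 3.7162

3.716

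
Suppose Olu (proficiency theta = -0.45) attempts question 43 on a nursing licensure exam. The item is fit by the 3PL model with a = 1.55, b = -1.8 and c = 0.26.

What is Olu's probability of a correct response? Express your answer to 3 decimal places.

P(theta) = c + (1 − c) · 1 / (1 + exp(−a(theta − b)))
Exponent: 1.55 × (-0.45 − (-1.8)) = 2.0925
1/(1 + e^{-2.0925}) = 0.8902
P = 0.26 + 0.74 × 0.8902 = 0.9187

0.919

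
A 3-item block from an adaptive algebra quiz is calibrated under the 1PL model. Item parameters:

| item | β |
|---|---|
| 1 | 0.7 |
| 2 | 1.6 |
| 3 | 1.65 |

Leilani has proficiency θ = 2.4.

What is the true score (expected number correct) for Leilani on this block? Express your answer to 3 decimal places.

2.215

P(θ) = 1 / (1 + exp(−(θ − β)))
P_1 = 1/(1+e^{-1.7000}) = 0.8455
P_2 = 1/(1+e^{-0.8000}) = 0.6900
P_3 = 1/(1+e^{-0.7500}) = 0.6792
E[score] = 0.8455 + 0.6900 + 0.6792 = 2.2147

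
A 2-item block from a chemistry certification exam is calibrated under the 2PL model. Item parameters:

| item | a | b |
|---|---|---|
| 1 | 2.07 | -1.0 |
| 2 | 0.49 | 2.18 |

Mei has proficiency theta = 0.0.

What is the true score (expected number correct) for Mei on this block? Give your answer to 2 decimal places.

P(theta) = 1 / (1 + exp(−a(theta − b)))
P_1 = 1/(1+e^{-2.0700}) = 0.8880
P_2 = 1/(1+e^{1.0682}) = 0.2557
E[score] = 0.8880 + 0.2557 = 1.1437

1.14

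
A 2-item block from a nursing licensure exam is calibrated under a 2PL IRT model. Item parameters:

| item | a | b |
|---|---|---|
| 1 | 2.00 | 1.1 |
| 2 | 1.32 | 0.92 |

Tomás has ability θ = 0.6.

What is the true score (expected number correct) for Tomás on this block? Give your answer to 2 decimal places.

0.66

P(θ) = 1 / (1 + exp(−a(θ − b)))
P_1 = 1/(1+e^{1.0000}) = 0.2689
P_2 = 1/(1+e^{0.4224}) = 0.3959
E[score] = 0.2689 + 0.3959 = 0.6649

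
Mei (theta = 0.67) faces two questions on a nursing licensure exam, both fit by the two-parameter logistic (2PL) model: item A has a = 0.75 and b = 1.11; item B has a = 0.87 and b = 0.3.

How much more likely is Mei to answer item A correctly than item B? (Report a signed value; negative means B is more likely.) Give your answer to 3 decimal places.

P(theta) = 1 / (1 + exp(−a(theta − b)))
P_A = 0.4182
P_B = 0.5798
P_A − P_B = -0.1615

-0.162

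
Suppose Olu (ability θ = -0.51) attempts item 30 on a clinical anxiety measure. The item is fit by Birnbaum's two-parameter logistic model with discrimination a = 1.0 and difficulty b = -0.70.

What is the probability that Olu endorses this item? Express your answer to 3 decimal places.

0.547

P(θ) = 1 / (1 + exp(−a(θ − b)))
Exponent: 1.0 × (-0.51 − (-0.70)) = 0.1900
1/(1 + e^{-0.1900}) = 0.5474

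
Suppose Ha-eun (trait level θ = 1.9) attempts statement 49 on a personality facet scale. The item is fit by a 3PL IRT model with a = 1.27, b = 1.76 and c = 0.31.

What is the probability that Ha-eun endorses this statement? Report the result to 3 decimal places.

0.686

P(θ) = c + (1 − c) · 1 / (1 + exp(−a(θ − b)))
Exponent: 1.27 × (1.9 − 1.76) = 0.1778
1/(1 + e^{-0.1778}) = 0.5443
P = 0.31 + 0.69 × 0.5443 = 0.6856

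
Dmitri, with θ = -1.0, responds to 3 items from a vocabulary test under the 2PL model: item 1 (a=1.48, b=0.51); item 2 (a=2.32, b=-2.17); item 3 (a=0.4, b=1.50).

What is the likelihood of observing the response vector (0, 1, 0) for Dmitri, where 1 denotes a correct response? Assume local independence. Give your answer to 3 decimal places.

P(θ) = 1 / (1 + exp(−a(θ − b)))
P_1 = 1/(1+e^{2.2348}) = 0.0967
P_2 = 1/(1+e^{-2.7144}) = 0.9379
P_3 = 1/(1+e^{1.0000}) = 0.2689
L = (1−P_1) × P_2 × (1−P_3) = 0.9033 × 0.9379 × 0.7311 = 0.61936

0.619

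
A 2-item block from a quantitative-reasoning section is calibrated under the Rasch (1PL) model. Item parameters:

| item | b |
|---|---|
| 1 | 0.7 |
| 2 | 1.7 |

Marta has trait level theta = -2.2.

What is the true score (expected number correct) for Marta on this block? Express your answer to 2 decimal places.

0.07

P(theta) = 1 / (1 + exp(−(theta − b)))
P_1 = 1/(1+e^{2.9000}) = 0.0522
P_2 = 1/(1+e^{3.9000}) = 0.0198
E[score] = 0.0522 + 0.0198 = 0.0720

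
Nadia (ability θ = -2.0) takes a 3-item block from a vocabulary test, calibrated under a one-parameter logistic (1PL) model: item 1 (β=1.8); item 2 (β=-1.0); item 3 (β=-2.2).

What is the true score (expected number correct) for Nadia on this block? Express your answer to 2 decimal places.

P(θ) = 1 / (1 + exp(−(θ − β)))
P_1 = 1/(1+e^{3.8000}) = 0.0219
P_2 = 1/(1+e^{1.0000}) = 0.2689
P_3 = 1/(1+e^{-0.2000}) = 0.5498
E[score] = 0.0219 + 0.2689 + 0.5498 = 0.8407

0.84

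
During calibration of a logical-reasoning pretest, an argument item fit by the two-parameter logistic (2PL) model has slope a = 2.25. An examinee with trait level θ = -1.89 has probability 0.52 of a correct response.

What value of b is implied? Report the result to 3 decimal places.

P(θ) = 1 / (1 + exp(−a(θ − b)))
logit(0.52) = ln(0.52/0.48) = 0.0800
b = θ − logit/(a) = -1.89 − 0.0800/2.2500 = -1.9256

-1.926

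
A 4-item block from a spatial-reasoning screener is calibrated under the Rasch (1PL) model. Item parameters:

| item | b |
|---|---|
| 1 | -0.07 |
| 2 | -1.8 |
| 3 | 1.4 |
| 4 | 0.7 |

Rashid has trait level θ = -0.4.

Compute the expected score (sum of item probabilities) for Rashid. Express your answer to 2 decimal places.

P(θ) = 1 / (1 + exp(−(θ − b)))
P_1 = 1/(1+e^{0.3300}) = 0.4182
P_2 = 1/(1+e^{-1.4000}) = 0.8022
P_3 = 1/(1+e^{1.8000}) = 0.1419
P_4 = 1/(1+e^{1.1000}) = 0.2497
E[score] = 0.4182 + 0.8022 + 0.1419 + 0.2497 = 1.6120

1.61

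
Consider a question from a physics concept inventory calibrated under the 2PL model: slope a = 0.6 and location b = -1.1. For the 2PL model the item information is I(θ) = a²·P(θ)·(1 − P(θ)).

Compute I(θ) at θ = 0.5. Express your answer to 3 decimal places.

0.072

P = 1/(1+e^{-0.9600}) = 0.7231
P(1−P) = 0.7231 × 0.2769 = 0.2002
I = a² × P(1−P) = 0.6² × 0.2002 = 0.07208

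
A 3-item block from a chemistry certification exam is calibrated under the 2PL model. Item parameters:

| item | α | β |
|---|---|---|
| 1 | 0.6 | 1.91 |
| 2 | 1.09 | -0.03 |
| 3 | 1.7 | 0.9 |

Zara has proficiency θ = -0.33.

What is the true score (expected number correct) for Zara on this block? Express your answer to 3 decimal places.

P(θ) = 1 / (1 + exp(−α(θ − β)))
P_1 = 1/(1+e^{1.3440}) = 0.2069
P_2 = 1/(1+e^{0.3270}) = 0.4190
P_3 = 1/(1+e^{2.0910}) = 0.1100
E[score] = 0.2069 + 0.4190 + 0.1100 = 0.7358

0.736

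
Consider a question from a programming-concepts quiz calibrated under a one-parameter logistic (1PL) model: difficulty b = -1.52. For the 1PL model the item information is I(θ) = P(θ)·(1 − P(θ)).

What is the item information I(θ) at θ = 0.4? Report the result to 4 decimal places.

0.1115

P = 1/(1+e^{-1.9200}) = 0.8721
P(1−P) = 0.8721 × 0.1279 = 0.1115
I = P(1−P) = 0.11151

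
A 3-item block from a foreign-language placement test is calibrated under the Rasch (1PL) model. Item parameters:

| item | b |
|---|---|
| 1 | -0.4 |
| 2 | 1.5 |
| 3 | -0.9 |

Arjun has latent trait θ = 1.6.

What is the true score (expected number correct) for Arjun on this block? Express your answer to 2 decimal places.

P(θ) = 1 / (1 + exp(−(θ − b)))
P_1 = 1/(1+e^{-2.0000}) = 0.8808
P_2 = 1/(1+e^{-0.1000}) = 0.5250
P_3 = 1/(1+e^{-2.5000}) = 0.9241
E[score] = 0.8808 + 0.5250 + 0.9241 = 2.3299

2.33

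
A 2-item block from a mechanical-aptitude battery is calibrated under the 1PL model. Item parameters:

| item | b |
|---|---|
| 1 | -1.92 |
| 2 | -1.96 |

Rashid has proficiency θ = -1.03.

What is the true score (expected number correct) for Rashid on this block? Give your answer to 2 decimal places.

1.43

P(θ) = 1 / (1 + exp(−(θ − b)))
P_1 = 1/(1+e^{-0.8900}) = 0.7089
P_2 = 1/(1+e^{-0.9300}) = 0.7171
E[score] = 0.7089 + 0.7171 = 1.4260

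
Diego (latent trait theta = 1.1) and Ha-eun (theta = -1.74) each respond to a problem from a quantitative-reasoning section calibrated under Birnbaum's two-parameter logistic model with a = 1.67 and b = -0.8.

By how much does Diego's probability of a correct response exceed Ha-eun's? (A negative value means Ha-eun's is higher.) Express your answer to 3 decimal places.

P(theta) = 1 / (1 + exp(−a(theta − b)))
P(Diego) = 0.9598  [exponent 3.1730]
P(Ha-eun) = 0.1722  [exponent -1.5698]
Difference = 0.9598 − 0.1722 = 0.7876

0.788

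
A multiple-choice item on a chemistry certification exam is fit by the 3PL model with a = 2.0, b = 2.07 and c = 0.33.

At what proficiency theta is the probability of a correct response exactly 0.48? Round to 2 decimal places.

1.45

P(theta) = c + (1 − c) · 1 / (1 + exp(−a(theta − b)))
Remove guessing floor: (0.48 − 0.33)/(1 − 0.33) = 0.2239
logit = ln(0.2239/0.7761) = -1.2432
theta = b + logit/(a) = 2.07 + (-1.2432)/2.0000 = 1.4484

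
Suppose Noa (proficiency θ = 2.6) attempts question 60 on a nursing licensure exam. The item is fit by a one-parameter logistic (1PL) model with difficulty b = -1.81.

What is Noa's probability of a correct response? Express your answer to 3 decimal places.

P(θ) = 1 / (1 + exp(−(θ − b)))
Exponent: (2.6 − (-1.81)) = 4.4100
1/(1 + e^{-4.4100}) = 0.9880
P = 0.9880

0.988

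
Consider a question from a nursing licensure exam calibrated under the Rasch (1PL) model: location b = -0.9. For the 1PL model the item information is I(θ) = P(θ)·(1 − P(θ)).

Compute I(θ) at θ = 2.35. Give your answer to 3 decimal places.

0.036

P = 1/(1+e^{-3.2500}) = 0.9627
P(1−P) = 0.9627 × 0.0373 = 0.0359
I = P(1−P) = 0.03593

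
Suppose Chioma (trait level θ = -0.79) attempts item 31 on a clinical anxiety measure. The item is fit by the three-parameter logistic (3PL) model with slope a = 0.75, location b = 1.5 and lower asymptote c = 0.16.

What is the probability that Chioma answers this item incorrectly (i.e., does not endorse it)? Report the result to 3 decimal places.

P(θ) = c + (1 − c) · 1 / (1 + exp(−a(θ − b)))
Exponent: 0.75 × (-0.79 − 1.5) = -1.7175
1/(1 + e^{1.7175}) = 0.1522
P = 0.16 + 0.84 × 0.1522 = 0.2878
P(incorrect) = 1 − 0.2878 = 0.7122

0.712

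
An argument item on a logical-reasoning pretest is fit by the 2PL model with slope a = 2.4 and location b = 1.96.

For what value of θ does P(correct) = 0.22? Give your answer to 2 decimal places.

P(θ) = 1 / (1 + exp(−a(θ − b)))
logit = ln(0.2200/0.7800) = -1.2657
θ = b + logit/(a) = 1.96 + (-1.2657)/2.4000 = 1.4326

1.43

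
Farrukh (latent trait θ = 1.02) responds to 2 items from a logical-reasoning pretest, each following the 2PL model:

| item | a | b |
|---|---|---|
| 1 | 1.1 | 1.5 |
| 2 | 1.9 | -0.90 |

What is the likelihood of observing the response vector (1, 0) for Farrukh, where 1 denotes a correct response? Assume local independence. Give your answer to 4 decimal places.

P(θ) = 1 / (1 + exp(−a(θ − b)))
P_1 = 1/(1+e^{0.5280}) = 0.3710
P_2 = 1/(1+e^{-3.6480}) = 0.9746
L = P_1 × (1−P_2) = 0.3710 × 0.0254 = 0.00942

0.0094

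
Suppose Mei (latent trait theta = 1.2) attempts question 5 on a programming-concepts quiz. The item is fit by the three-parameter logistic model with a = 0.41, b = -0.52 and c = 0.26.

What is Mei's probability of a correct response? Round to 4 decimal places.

P(theta) = c + (1 − c) · 1 / (1 + exp(−a(theta − b)))
Exponent: 0.41 × (1.2 − (-0.52)) = 0.7052
1/(1 + e^{-0.7052}) = 0.6693
P = 0.26 + 0.74 × 0.6693 = 0.7553

0.7553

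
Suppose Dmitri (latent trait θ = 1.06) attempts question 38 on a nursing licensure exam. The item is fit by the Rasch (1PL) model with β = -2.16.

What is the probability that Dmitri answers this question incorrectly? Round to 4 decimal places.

P(θ) = 1 / (1 + exp(−(θ − β)))
Exponent: (1.06 − (-2.16)) = 3.2200
1/(1 + e^{-3.2200}) = 0.9616
P = 0.9616
P(incorrect) = 1 − 0.9616 = 0.0384

0.0384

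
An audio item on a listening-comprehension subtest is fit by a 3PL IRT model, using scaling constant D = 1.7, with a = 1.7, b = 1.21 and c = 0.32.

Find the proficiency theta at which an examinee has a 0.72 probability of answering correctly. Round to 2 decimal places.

P(theta) = c + (1 − c) · 1 / (1 + exp(−D·a(theta − b)))
Remove guessing floor: (0.72 − 0.32)/(1 − 0.32) = 0.5882
logit = ln(0.5882/0.4118) = 0.3567
theta = b + logit/(1.7·a) = 1.21 + 0.3567/2.8900 = 1.3334

1.33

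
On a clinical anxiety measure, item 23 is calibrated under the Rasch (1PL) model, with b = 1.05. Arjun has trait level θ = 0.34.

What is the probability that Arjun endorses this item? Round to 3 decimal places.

P(θ) = 1 / (1 + exp(−(θ − b)))
Exponent: (0.34 − 1.05) = -0.7100
1/(1 + e^{0.7100}) = 0.3296
P = 0.3296

0.330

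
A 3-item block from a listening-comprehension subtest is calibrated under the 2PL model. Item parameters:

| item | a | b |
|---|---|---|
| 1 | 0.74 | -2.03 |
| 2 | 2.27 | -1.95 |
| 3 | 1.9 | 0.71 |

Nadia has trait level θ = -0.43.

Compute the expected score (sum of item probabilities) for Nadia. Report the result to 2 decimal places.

1.84

P(θ) = 1 / (1 + exp(−a(θ − b)))
P_1 = 1/(1+e^{-1.1840}) = 0.7657
P_2 = 1/(1+e^{-3.4504}) = 0.9692
P_3 = 1/(1+e^{2.1660}) = 0.1028
E[score] = 0.7657 + 0.9692 + 0.1028 = 1.8378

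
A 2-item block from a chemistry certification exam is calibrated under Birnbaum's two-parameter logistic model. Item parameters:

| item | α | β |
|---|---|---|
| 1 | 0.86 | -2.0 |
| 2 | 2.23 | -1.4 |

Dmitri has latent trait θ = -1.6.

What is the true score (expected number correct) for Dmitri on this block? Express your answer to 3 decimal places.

P(θ) = 1 / (1 + exp(−α(θ − β)))
P_1 = 1/(1+e^{-0.3440}) = 0.5852
P_2 = 1/(1+e^{0.4460}) = 0.3903
E[score] = 0.5852 + 0.3903 = 0.9755

0.975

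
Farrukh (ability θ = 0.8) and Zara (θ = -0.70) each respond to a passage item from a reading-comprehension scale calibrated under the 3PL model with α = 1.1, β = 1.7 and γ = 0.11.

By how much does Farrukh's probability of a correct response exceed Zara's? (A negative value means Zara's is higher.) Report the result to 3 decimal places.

0.182

P(θ) = γ + (1 − γ) · 1 / (1 + exp(−α(θ − β)))
P(Farrukh) = 0.3511  [exponent -0.9900]
P(Zara) = 0.1693  [exponent -2.6400]
Difference = 0.3511 − 0.1693 = 0.1818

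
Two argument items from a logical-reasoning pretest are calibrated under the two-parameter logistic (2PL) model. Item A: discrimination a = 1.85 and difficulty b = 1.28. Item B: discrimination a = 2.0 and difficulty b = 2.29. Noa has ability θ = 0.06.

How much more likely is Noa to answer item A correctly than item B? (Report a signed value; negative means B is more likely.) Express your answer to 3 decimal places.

0.083

P(θ) = 1 / (1 + exp(−a(θ − b)))
P_A = 0.0947
P_B = 0.0114
P_A − P_B = 0.0833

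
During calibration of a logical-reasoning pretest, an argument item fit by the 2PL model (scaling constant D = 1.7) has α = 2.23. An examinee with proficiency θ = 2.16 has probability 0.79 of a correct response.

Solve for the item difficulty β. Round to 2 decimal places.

P(θ) = 1 / (1 + exp(−D·α(θ − β)))
logit(0.79) = ln(0.79/0.21) = 1.3249
β = θ − logit/(1.7·α) = 2.16 − 1.3249/3.7910 = 1.8105

1.81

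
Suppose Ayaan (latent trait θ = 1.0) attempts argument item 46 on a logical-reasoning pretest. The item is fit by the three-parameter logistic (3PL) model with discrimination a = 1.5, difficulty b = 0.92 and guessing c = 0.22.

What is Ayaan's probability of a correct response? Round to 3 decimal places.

0.633

P(θ) = c + (1 − c) · 1 / (1 + exp(−a(θ − b)))
Exponent: 1.5 × (1.0 − 0.92) = 0.1200
1/(1 + e^{-0.1200}) = 0.5300
P = 0.22 + 0.78 × 0.5300 = 0.6334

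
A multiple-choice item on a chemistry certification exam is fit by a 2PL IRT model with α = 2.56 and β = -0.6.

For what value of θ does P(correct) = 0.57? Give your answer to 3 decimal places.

-0.490

P(θ) = 1 / (1 + exp(−α(θ − β)))
logit = ln(0.5700/0.4300) = 0.2819
θ = β + logit/(α) = -0.6 + 0.2819/2.5600 = -0.4899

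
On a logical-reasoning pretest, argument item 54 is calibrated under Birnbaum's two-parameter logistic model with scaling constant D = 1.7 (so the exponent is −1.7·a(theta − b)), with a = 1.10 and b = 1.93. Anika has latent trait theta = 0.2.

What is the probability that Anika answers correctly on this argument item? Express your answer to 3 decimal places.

P(theta) = 1 / (1 + exp(−D·a(theta − b)))
Exponent: 1.7 × 1.10 × (0.2 − 1.93) = -3.2351
1/(1 + e^{3.2351}) = 0.0379
P = 0.0379

0.038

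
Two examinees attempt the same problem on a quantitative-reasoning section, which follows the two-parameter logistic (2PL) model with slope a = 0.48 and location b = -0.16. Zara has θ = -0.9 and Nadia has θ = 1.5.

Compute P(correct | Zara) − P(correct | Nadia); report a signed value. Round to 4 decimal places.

P(θ) = 1 / (1 + exp(−a(θ − b)))
P(Zara) = 0.4121  [exponent -0.3552]
P(Nadia) = 0.6893  [exponent 0.7968]
Difference = 0.4121 − 0.6893 = -0.2772

-0.2772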